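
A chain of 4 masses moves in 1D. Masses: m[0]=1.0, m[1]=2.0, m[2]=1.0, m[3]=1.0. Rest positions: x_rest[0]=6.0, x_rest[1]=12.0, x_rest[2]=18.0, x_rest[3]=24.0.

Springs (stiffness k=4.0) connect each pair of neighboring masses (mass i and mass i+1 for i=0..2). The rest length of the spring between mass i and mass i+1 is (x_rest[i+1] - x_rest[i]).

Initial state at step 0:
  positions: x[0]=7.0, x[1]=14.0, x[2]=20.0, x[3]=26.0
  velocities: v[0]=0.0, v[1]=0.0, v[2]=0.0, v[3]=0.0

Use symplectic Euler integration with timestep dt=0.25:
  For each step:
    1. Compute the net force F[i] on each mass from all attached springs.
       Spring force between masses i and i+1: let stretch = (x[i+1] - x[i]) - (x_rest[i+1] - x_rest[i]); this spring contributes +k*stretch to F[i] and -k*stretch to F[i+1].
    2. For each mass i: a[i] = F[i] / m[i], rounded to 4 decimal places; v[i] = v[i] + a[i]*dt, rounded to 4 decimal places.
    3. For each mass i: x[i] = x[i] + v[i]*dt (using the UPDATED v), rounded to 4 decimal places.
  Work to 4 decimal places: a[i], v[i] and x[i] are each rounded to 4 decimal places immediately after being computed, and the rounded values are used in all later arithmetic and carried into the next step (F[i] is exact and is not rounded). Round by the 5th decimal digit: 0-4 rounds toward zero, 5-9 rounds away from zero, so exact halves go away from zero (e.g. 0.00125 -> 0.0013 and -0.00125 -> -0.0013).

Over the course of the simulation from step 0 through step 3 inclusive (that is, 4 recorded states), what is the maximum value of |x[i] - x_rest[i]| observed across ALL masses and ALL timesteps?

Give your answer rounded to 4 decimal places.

Answer: 2.0704

Derivation:
Step 0: x=[7.0000 14.0000 20.0000 26.0000] v=[0.0000 0.0000 0.0000 0.0000]
Step 1: x=[7.2500 13.8750 20.0000 26.0000] v=[1.0000 -0.5000 0.0000 0.0000]
Step 2: x=[7.6563 13.6875 19.9688 26.0000] v=[1.6250 -0.7500 -0.1250 0.0000]
Step 3: x=[8.0704 13.5313 19.8750 25.9922] v=[1.6562 -0.6250 -0.3751 -0.0312]
Max displacement = 2.0704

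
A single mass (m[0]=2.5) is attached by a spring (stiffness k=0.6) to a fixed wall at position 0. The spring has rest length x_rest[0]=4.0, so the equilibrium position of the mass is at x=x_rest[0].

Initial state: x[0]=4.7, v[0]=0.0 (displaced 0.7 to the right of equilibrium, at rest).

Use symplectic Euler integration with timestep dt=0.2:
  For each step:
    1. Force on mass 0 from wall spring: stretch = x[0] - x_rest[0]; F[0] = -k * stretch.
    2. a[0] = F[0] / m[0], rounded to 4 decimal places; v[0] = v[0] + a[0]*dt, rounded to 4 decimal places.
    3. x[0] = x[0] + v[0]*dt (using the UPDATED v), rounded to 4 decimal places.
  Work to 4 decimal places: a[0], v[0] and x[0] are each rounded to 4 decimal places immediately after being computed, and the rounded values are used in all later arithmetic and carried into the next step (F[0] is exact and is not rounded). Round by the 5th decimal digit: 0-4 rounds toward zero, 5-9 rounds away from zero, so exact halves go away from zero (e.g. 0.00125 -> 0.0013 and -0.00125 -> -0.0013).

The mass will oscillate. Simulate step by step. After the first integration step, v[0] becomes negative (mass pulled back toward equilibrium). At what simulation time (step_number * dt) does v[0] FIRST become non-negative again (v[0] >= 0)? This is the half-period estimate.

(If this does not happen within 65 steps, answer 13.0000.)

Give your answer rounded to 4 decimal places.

Answer: 6.6000

Derivation:
Step 0: x=[4.7000] v=[0.0000]
Step 1: x=[4.6933] v=[-0.0336]
Step 2: x=[4.6799] v=[-0.0669]
Step 3: x=[4.6600] v=[-0.0995]
Step 4: x=[4.6338] v=[-0.1312]
Step 5: x=[4.6015] v=[-0.1616]
Step 6: x=[4.5634] v=[-0.1905]
Step 7: x=[4.5199] v=[-0.2175]
Step 8: x=[4.4714] v=[-0.2425]
Step 9: x=[4.4184] v=[-0.2651]
Step 10: x=[4.3614] v=[-0.2852]
Step 11: x=[4.3009] v=[-0.3025]
Step 12: x=[4.2375] v=[-0.3169]
Step 13: x=[4.1718] v=[-0.3283]
Step 14: x=[4.1045] v=[-0.3365]
Step 15: x=[4.0362] v=[-0.3415]
Step 16: x=[3.9676] v=[-0.3432]
Step 17: x=[3.8993] v=[-0.3416]
Step 18: x=[3.8319] v=[-0.3368]
Step 19: x=[3.7662] v=[-0.3287]
Step 20: x=[3.7027] v=[-0.3175]
Step 21: x=[3.6421] v=[-0.3032]
Step 22: x=[3.5849] v=[-0.2860]
Step 23: x=[3.5317] v=[-0.2661]
Step 24: x=[3.4830] v=[-0.2436]
Step 25: x=[3.4392] v=[-0.2188]
Step 26: x=[3.4008] v=[-0.1919]
Step 27: x=[3.3682] v=[-0.1631]
Step 28: x=[3.3416] v=[-0.1328]
Step 29: x=[3.3214] v=[-0.1012]
Step 30: x=[3.3077] v=[-0.0686]
Step 31: x=[3.3006] v=[-0.0354]
Step 32: x=[3.3002] v=[-0.0018]
Step 33: x=[3.3066] v=[0.0318]
First v>=0 after going negative at step 33, time=6.6000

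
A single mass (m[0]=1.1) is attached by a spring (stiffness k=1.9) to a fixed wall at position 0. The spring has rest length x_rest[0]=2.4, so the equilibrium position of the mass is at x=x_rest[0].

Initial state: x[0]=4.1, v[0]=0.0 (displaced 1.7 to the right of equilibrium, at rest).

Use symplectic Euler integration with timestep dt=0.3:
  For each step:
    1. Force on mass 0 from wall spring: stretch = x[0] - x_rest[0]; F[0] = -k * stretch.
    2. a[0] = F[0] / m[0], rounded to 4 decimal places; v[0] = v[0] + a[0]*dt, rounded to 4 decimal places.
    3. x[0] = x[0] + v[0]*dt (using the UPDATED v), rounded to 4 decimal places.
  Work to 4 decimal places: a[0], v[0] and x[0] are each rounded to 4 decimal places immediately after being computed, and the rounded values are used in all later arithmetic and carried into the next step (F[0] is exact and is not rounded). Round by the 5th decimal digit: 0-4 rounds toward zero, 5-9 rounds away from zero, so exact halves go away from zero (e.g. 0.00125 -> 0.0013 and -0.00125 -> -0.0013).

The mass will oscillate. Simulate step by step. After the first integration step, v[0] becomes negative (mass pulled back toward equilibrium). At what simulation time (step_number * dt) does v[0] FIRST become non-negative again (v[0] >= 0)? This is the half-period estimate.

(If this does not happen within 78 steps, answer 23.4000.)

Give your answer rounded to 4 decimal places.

Step 0: x=[4.1000] v=[0.0000]
Step 1: x=[3.8357] v=[-0.8809]
Step 2: x=[3.3483] v=[-1.6248]
Step 3: x=[2.7134] v=[-2.1162]
Step 4: x=[2.0298] v=[-2.2786]
Step 5: x=[1.4038] v=[-2.0868]
Step 6: x=[0.9326] v=[-1.5706]
Step 7: x=[0.6895] v=[-0.8102]
Step 8: x=[0.7124] v=[0.0762]
First v>=0 after going negative at step 8, time=2.4000

Answer: 2.4000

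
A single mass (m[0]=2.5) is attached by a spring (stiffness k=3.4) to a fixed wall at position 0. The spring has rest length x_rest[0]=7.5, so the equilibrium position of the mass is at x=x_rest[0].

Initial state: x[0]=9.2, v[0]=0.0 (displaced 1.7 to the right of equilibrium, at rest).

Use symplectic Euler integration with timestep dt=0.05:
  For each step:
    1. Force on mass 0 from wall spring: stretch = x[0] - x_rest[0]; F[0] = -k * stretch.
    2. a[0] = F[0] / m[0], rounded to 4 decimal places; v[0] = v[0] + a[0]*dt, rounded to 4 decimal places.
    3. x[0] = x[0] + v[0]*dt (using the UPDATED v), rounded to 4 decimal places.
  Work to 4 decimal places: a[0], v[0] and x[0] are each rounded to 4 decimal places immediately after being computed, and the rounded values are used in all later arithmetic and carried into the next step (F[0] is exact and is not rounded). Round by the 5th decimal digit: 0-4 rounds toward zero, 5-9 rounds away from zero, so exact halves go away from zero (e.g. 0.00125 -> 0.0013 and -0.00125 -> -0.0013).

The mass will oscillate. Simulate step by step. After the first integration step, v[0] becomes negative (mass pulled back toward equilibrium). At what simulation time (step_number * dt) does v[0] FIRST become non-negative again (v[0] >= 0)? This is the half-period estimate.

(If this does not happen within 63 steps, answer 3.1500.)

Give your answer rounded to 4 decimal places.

Step 0: x=[9.2000] v=[0.0000]
Step 1: x=[9.1942] v=[-0.1156]
Step 2: x=[9.1827] v=[-0.2308]
Step 3: x=[9.1654] v=[-0.3452]
Step 4: x=[9.1425] v=[-0.4584]
Step 5: x=[9.1140] v=[-0.5701]
Step 6: x=[9.0800] v=[-0.6799]
Step 7: x=[9.0406] v=[-0.7873]
Step 8: x=[8.9960] v=[-0.8921]
Step 9: x=[8.9463] v=[-0.9938]
Step 10: x=[8.8917] v=[-1.0922]
Step 11: x=[8.8324] v=[-1.1868]
Step 12: x=[8.7685] v=[-1.2774]
Step 13: x=[8.7003] v=[-1.3637]
Step 14: x=[8.6280] v=[-1.4453]
Step 15: x=[8.5519] v=[-1.5220]
Step 16: x=[8.4722] v=[-1.5935]
Step 17: x=[8.3892] v=[-1.6596]
Step 18: x=[8.3032] v=[-1.7201]
Step 19: x=[8.2145] v=[-1.7747]
Step 20: x=[8.1233] v=[-1.8233]
Step 21: x=[8.0300] v=[-1.8657]
Step 22: x=[7.9349] v=[-1.9017]
Step 23: x=[7.8383] v=[-1.9313]
Step 24: x=[7.7406] v=[-1.9543]
Step 25: x=[7.6421] v=[-1.9707]
Step 26: x=[7.5431] v=[-1.9804]
Step 27: x=[7.4439] v=[-1.9833]
Step 28: x=[7.3449] v=[-1.9795]
Step 29: x=[7.2465] v=[-1.9690]
Step 30: x=[7.1489] v=[-1.9518]
Step 31: x=[7.0525] v=[-1.9279]
Step 32: x=[6.9576] v=[-1.8975]
Step 33: x=[6.8646] v=[-1.8606]
Step 34: x=[6.7737] v=[-1.8174]
Step 35: x=[6.6853] v=[-1.7680]
Step 36: x=[6.5997] v=[-1.7126]
Step 37: x=[6.5171] v=[-1.6514]
Step 38: x=[6.4379] v=[-1.5846]
Step 39: x=[6.3623] v=[-1.5124]
Step 40: x=[6.2906] v=[-1.4350]
Step 41: x=[6.2230] v=[-1.3528]
Step 42: x=[6.1597] v=[-1.2660]
Step 43: x=[6.1010] v=[-1.1749]
Step 44: x=[6.0470] v=[-1.0798]
Step 45: x=[5.9980] v=[-0.9810]
Step 46: x=[5.9541] v=[-0.8789]
Step 47: x=[5.9154] v=[-0.7738]
Step 48: x=[5.8821] v=[-0.6660]
Step 49: x=[5.8543] v=[-0.5560]
Step 50: x=[5.8321] v=[-0.4441]
Step 51: x=[5.8156] v=[-0.3307]
Step 52: x=[5.8048] v=[-0.2162]
Step 53: x=[5.7998] v=[-0.1009]
Step 54: x=[5.8005] v=[0.0147]
First v>=0 after going negative at step 54, time=2.7000

Answer: 2.7000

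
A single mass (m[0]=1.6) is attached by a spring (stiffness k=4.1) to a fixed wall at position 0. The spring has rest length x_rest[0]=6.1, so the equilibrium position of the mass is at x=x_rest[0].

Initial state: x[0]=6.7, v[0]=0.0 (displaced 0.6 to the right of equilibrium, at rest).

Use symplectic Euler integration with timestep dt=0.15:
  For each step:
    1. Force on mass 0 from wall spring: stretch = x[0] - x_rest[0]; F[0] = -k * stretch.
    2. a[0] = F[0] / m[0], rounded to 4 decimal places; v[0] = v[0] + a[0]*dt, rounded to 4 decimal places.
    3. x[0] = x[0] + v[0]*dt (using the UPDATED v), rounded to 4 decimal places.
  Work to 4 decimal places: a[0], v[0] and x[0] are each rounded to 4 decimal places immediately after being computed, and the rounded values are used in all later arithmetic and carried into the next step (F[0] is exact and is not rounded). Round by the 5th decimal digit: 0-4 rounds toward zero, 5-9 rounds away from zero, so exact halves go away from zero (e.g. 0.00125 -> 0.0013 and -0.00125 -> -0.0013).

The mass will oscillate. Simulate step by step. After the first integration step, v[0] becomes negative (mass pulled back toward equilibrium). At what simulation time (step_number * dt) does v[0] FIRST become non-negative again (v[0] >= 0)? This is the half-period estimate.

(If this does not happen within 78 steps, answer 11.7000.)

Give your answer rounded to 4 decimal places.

Step 0: x=[6.7000] v=[0.0000]
Step 1: x=[6.6654] v=[-0.2306]
Step 2: x=[6.5982] v=[-0.4479]
Step 3: x=[6.5023] v=[-0.6394]
Step 4: x=[6.3832] v=[-0.7940]
Step 5: x=[6.2478] v=[-0.9029]
Step 6: x=[6.1038] v=[-0.9597]
Step 7: x=[5.9596] v=[-0.9612]
Step 8: x=[5.8235] v=[-0.9072]
Step 9: x=[5.7034] v=[-0.8009]
Step 10: x=[5.6061] v=[-0.6485]
Step 11: x=[5.5373] v=[-0.4587]
Step 12: x=[5.5009] v=[-0.2424]
Step 13: x=[5.4991] v=[-0.0121]
Step 14: x=[5.5319] v=[0.2189]
First v>=0 after going negative at step 14, time=2.1000

Answer: 2.1000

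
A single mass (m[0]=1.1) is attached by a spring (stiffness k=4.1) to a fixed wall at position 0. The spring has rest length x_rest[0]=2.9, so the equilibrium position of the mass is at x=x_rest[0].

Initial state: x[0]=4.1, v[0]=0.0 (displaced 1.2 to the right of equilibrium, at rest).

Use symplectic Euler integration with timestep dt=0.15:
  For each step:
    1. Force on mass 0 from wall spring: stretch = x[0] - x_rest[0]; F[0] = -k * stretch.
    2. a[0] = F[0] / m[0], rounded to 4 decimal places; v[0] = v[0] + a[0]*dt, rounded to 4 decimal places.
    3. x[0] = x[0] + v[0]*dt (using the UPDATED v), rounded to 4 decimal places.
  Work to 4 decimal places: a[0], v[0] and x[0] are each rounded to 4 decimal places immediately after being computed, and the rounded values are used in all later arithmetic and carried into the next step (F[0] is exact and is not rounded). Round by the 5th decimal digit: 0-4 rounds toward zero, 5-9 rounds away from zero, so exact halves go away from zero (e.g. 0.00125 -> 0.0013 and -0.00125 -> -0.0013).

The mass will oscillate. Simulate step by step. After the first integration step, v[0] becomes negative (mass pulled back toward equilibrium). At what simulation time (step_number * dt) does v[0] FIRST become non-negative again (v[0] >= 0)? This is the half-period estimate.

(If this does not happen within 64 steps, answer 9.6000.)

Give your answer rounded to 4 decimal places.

Step 0: x=[4.1000] v=[0.0000]
Step 1: x=[3.9994] v=[-0.6709]
Step 2: x=[3.8066] v=[-1.2856]
Step 3: x=[3.5377] v=[-1.7925]
Step 4: x=[3.2154] v=[-2.1490]
Step 5: x=[2.8666] v=[-2.3253]
Step 6: x=[2.5206] v=[-2.3066]
Step 7: x=[2.2064] v=[-2.0945]
Step 8: x=[1.9504] v=[-1.7067]
Step 9: x=[1.7740] v=[-1.1758]
Step 10: x=[1.6921] v=[-0.5463]
Step 11: x=[1.7115] v=[0.1290]
First v>=0 after going negative at step 11, time=1.6500

Answer: 1.6500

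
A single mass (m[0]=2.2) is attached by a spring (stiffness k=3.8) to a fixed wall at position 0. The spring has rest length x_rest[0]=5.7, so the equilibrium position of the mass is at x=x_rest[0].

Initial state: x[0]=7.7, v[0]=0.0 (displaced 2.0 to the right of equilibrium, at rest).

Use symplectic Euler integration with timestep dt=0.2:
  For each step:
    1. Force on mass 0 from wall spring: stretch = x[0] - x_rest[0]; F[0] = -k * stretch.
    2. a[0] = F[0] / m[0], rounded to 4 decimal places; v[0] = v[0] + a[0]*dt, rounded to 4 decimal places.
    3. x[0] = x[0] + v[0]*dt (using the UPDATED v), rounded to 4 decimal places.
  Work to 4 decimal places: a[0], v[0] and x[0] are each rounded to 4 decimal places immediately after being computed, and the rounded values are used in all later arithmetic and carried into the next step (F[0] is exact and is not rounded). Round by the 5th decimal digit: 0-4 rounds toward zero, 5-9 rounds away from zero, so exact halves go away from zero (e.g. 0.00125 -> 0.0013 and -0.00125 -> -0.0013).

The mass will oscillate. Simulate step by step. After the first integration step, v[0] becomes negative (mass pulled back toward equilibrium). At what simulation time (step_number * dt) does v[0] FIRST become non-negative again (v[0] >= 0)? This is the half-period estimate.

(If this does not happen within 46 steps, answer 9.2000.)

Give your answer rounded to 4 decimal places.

Answer: 2.4000

Derivation:
Step 0: x=[7.7000] v=[0.0000]
Step 1: x=[7.5618] v=[-0.6909]
Step 2: x=[7.2950] v=[-1.3341]
Step 3: x=[6.9180] v=[-1.8851]
Step 4: x=[6.4568] v=[-2.3059]
Step 5: x=[5.9433] v=[-2.5673]
Step 6: x=[5.4130] v=[-2.6513]
Step 7: x=[4.9026] v=[-2.5522]
Step 8: x=[4.4473] v=[-2.2767]
Step 9: x=[4.0785] v=[-1.8439]
Step 10: x=[3.8218] v=[-1.2837]
Step 11: x=[3.6948] v=[-0.6349]
Step 12: x=[3.7064] v=[0.0578]
First v>=0 after going negative at step 12, time=2.4000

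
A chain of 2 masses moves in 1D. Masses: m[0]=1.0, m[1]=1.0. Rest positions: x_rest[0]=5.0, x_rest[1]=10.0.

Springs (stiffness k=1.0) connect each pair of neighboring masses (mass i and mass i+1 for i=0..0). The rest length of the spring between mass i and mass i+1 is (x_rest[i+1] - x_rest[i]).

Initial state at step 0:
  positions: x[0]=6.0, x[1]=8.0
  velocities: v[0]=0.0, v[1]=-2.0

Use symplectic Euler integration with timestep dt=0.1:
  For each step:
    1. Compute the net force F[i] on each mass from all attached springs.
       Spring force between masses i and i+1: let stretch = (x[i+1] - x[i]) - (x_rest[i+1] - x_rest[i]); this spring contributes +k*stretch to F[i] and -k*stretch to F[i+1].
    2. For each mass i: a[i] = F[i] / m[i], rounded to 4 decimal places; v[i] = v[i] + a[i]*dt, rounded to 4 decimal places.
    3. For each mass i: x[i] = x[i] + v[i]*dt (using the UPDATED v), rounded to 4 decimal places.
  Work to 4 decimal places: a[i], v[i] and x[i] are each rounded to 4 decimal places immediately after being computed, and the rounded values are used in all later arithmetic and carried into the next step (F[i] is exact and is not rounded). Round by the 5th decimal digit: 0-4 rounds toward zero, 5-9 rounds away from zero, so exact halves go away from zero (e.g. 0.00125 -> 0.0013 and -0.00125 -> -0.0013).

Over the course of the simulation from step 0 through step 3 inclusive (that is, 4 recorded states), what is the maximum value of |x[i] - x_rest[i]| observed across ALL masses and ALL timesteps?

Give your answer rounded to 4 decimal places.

Step 0: x=[6.0000 8.0000] v=[0.0000 -2.0000]
Step 1: x=[5.9700 7.8300] v=[-0.3000 -1.7000]
Step 2: x=[5.9086 7.6914] v=[-0.6140 -1.3860]
Step 3: x=[5.8150 7.5850] v=[-0.9357 -1.0643]
Max displacement = 2.4150

Answer: 2.4150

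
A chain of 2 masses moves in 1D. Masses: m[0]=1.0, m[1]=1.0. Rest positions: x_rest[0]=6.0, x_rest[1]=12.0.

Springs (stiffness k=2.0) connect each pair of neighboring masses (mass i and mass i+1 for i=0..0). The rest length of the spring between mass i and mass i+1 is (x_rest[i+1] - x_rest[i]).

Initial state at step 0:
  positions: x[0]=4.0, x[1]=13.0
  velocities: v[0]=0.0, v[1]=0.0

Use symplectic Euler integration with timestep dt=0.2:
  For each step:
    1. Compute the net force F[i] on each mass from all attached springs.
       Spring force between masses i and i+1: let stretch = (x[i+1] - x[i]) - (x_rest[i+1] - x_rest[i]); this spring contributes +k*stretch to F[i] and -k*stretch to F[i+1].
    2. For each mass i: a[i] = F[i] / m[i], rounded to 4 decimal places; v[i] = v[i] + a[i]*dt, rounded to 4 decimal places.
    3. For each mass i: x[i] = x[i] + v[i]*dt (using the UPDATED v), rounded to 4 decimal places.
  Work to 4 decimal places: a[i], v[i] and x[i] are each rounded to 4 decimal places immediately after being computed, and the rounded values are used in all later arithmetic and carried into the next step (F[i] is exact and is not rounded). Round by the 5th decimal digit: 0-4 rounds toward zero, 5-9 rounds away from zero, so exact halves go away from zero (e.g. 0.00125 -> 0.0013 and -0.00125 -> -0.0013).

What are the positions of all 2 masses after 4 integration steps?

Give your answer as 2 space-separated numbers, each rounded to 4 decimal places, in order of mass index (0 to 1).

Step 0: x=[4.0000 13.0000] v=[0.0000 0.0000]
Step 1: x=[4.2400 12.7600] v=[1.2000 -1.2000]
Step 2: x=[4.6816 12.3184] v=[2.2080 -2.2080]
Step 3: x=[5.2541 11.7459] v=[2.8627 -2.8627]
Step 4: x=[5.8660 11.1340] v=[3.0594 -3.0594]

Answer: 5.8660 11.1340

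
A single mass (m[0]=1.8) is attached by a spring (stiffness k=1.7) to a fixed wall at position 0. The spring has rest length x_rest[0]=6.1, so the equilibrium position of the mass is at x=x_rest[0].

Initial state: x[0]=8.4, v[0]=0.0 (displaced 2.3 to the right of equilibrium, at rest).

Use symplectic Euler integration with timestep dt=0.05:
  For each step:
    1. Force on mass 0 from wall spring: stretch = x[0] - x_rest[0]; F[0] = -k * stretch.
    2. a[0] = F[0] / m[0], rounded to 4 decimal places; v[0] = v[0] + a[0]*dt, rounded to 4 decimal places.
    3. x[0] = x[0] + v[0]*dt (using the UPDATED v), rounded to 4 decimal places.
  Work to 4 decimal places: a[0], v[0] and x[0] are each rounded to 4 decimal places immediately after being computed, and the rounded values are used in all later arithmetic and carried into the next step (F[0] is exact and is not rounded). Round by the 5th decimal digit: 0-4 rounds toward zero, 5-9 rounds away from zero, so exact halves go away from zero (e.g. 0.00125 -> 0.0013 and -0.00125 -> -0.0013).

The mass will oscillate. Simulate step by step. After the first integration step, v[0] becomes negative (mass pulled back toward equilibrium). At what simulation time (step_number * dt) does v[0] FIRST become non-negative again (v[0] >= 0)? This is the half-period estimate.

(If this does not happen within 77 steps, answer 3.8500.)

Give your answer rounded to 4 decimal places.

Step 0: x=[8.4000] v=[0.0000]
Step 1: x=[8.3946] v=[-0.1086]
Step 2: x=[8.3838] v=[-0.2170]
Step 3: x=[8.3676] v=[-0.3248]
Step 4: x=[8.3460] v=[-0.4319]
Step 5: x=[8.3191] v=[-0.5380]
Step 6: x=[8.2870] v=[-0.6428]
Step 7: x=[8.2497] v=[-0.7461]
Step 8: x=[8.2073] v=[-0.8476]
Step 9: x=[8.1599] v=[-0.9471]
Step 10: x=[8.1077] v=[-1.0444]
Step 11: x=[8.0507] v=[-1.1392]
Step 12: x=[7.9891] v=[-1.2313]
Step 13: x=[7.9231] v=[-1.3205]
Step 14: x=[7.8528] v=[-1.4066]
Step 15: x=[7.7783] v=[-1.4894]
Step 16: x=[7.6999] v=[-1.5687]
Step 17: x=[7.6177] v=[-1.6443]
Step 18: x=[7.5319] v=[-1.7160]
Step 19: x=[7.4427] v=[-1.7836]
Step 20: x=[7.3504] v=[-1.8470]
Step 21: x=[7.2551] v=[-1.9060]
Step 22: x=[7.1571] v=[-1.9605]
Step 23: x=[7.0566] v=[-2.0104]
Step 24: x=[6.9538] v=[-2.0556]
Step 25: x=[6.8490] v=[-2.0959]
Step 26: x=[6.7424] v=[-2.1313]
Step 27: x=[6.6343] v=[-2.1616]
Step 28: x=[6.5250] v=[-2.1868]
Step 29: x=[6.4147] v=[-2.2069]
Step 30: x=[6.3036] v=[-2.2218]
Step 31: x=[6.1920] v=[-2.2314]
Step 32: x=[6.0802] v=[-2.2357]
Step 33: x=[5.9685] v=[-2.2348]
Step 34: x=[5.8571] v=[-2.2286]
Step 35: x=[5.7462] v=[-2.2171]
Step 36: x=[5.6362] v=[-2.2004]
Step 37: x=[5.5273] v=[-2.1785]
Step 38: x=[5.4197] v=[-2.1515]
Step 39: x=[5.3137] v=[-2.1194]
Step 40: x=[5.2096] v=[-2.0823]
Step 41: x=[5.1076] v=[-2.0403]
Step 42: x=[5.0079] v=[-1.9934]
Step 43: x=[4.9108] v=[-1.9418]
Step 44: x=[4.8165] v=[-1.8856]
Step 45: x=[4.7253] v=[-1.8250]
Step 46: x=[4.6373] v=[-1.7601]
Step 47: x=[4.5528] v=[-1.6910]
Step 48: x=[4.4719] v=[-1.6179]
Step 49: x=[4.3949] v=[-1.5410]
Step 50: x=[4.3219] v=[-1.4605]
Step 51: x=[4.2531] v=[-1.3765]
Step 52: x=[4.1886] v=[-1.2893]
Step 53: x=[4.1287] v=[-1.1990]
Step 54: x=[4.0734] v=[-1.1059]
Step 55: x=[4.0229] v=[-1.0102]
Step 56: x=[3.9773] v=[-0.9121]
Step 57: x=[3.9367] v=[-0.8119]
Step 58: x=[3.9012] v=[-0.7097]
Step 59: x=[3.8709] v=[-0.6059]
Step 60: x=[3.8459] v=[-0.5006]
Step 61: x=[3.8262] v=[-0.3942]
Step 62: x=[3.8119] v=[-0.2868]
Step 63: x=[3.8030] v=[-0.1788]
Step 64: x=[3.7995] v=[-0.0703]
Step 65: x=[3.8014] v=[0.0383]
First v>=0 after going negative at step 65, time=3.2500

Answer: 3.2500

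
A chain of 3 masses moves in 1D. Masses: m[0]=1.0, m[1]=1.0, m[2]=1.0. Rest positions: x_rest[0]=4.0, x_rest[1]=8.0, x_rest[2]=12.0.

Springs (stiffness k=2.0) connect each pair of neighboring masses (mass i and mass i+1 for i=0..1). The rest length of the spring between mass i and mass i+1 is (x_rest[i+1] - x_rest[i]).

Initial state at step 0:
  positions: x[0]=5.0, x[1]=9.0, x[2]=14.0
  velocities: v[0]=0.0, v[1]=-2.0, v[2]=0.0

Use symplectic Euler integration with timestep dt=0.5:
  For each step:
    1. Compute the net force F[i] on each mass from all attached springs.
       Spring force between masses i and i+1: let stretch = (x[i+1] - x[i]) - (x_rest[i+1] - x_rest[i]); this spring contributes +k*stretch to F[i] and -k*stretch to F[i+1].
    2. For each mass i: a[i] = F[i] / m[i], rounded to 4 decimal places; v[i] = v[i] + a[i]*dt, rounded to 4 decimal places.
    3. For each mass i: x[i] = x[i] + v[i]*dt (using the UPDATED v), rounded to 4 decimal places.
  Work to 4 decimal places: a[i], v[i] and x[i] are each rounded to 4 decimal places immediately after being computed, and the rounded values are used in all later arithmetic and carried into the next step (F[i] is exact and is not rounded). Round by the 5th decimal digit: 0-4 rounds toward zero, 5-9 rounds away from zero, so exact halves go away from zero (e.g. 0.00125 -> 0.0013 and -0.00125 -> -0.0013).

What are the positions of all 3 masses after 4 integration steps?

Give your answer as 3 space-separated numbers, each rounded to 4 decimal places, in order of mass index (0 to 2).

Step 0: x=[5.0000 9.0000 14.0000] v=[0.0000 -2.0000 0.0000]
Step 1: x=[5.0000 8.5000 13.5000] v=[0.0000 -1.0000 -1.0000]
Step 2: x=[4.7500 8.7500 12.5000] v=[-0.5000 0.5000 -2.0000]
Step 3: x=[4.5000 8.8750 11.6250] v=[-0.5000 0.2500 -1.7500]
Step 4: x=[4.4375 8.1875 11.3750] v=[-0.1250 -1.3750 -0.5000]

Answer: 4.4375 8.1875 11.3750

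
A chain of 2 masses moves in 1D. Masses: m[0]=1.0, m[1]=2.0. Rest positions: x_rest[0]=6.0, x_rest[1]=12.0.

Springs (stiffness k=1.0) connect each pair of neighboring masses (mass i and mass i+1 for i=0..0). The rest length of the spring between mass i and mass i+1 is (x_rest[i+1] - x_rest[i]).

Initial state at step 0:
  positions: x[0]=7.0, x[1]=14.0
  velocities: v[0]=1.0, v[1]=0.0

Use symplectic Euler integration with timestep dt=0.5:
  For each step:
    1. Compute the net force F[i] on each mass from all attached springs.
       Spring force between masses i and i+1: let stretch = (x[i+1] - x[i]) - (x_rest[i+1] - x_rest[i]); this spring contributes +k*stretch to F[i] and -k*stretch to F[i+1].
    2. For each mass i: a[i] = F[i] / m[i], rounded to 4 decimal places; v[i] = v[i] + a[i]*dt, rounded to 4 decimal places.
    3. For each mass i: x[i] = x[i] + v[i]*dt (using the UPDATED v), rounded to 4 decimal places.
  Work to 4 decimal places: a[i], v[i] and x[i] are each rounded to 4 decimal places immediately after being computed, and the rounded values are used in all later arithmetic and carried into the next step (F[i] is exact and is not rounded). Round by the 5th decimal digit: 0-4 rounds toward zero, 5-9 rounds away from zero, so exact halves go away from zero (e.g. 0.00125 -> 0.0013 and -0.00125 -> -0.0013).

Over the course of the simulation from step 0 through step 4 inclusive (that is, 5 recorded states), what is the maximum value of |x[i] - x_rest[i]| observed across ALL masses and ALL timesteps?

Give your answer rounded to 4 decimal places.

Answer: 3.3405

Derivation:
Step 0: x=[7.0000 14.0000] v=[1.0000 0.0000]
Step 1: x=[7.7500 13.8750] v=[1.5000 -0.2500]
Step 2: x=[8.5313 13.7344] v=[1.5625 -0.2813]
Step 3: x=[9.1134 13.6934] v=[1.1641 -0.0821]
Step 4: x=[9.3405 13.8299] v=[0.4541 0.2729]
Max displacement = 3.3405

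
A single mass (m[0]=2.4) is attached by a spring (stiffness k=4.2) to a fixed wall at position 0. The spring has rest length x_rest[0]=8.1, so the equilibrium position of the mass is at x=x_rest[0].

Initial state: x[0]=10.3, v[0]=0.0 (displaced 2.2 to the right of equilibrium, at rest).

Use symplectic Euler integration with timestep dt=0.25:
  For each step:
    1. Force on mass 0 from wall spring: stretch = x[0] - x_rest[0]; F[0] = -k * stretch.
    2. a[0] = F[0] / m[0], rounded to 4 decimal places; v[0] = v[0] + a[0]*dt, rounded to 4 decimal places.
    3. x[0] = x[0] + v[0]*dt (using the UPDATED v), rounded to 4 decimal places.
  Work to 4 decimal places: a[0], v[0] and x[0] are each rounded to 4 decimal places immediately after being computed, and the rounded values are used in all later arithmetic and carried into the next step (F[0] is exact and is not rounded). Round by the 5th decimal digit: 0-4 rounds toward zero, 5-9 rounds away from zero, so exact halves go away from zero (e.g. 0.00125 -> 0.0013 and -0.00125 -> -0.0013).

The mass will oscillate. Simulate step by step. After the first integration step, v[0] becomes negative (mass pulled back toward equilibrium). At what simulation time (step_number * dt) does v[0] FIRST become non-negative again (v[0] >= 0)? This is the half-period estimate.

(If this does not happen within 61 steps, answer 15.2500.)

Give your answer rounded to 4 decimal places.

Answer: 2.5000

Derivation:
Step 0: x=[10.3000] v=[0.0000]
Step 1: x=[10.0594] v=[-0.9625]
Step 2: x=[9.6045] v=[-1.8198]
Step 3: x=[8.9850] v=[-2.4780]
Step 4: x=[8.2687] v=[-2.8652]
Step 5: x=[7.5340] v=[-2.9390]
Step 6: x=[6.8612] v=[-2.6914]
Step 7: x=[6.3239] v=[-2.1494]
Step 8: x=[5.9808] v=[-1.3724]
Step 9: x=[5.8695] v=[-0.4453]
Step 10: x=[6.0022] v=[0.5306]
First v>=0 after going negative at step 10, time=2.5000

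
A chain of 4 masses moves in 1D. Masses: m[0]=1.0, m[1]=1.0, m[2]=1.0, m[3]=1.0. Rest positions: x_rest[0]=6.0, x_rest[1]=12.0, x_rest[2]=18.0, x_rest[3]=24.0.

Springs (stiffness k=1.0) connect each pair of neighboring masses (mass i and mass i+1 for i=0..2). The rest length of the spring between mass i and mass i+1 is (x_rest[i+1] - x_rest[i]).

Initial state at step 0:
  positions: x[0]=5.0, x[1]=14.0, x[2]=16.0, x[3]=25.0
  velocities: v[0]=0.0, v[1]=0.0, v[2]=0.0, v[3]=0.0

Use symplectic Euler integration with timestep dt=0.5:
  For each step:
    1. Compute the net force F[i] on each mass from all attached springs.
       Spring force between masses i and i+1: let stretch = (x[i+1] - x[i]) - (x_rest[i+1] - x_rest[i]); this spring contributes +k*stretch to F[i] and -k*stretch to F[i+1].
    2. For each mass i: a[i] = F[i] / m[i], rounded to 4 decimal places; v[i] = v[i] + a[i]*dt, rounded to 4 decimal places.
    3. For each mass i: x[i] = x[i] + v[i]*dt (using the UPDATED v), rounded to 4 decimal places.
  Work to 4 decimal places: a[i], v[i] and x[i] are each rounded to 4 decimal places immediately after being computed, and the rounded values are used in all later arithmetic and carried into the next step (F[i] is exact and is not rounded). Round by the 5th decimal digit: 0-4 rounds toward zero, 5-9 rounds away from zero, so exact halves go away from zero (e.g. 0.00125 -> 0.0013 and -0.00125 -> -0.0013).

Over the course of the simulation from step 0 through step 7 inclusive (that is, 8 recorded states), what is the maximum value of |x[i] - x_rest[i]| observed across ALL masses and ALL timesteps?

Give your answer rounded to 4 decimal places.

Answer: 2.3713

Derivation:
Step 0: x=[5.0000 14.0000 16.0000 25.0000] v=[0.0000 0.0000 0.0000 0.0000]
Step 1: x=[5.7500 12.2500 17.7500 24.2500] v=[1.5000 -3.5000 3.5000 -1.5000]
Step 2: x=[6.6250 10.2500 19.7500 23.3750] v=[1.7500 -4.0000 4.0000 -1.7500]
Step 3: x=[6.9063 9.7188 20.2813 23.0938] v=[0.5625 -1.0625 1.0625 -0.5625]
Step 4: x=[6.3907 11.1251 18.8751 23.6095] v=[-1.0313 2.8125 -2.8125 1.0313]
Step 5: x=[5.5587 13.2853 16.7150 24.4416] v=[-1.6641 4.3203 -4.3203 1.6641]
Step 6: x=[5.1583 14.3713 15.6291 24.8420] v=[-0.8008 2.1719 -2.1719 0.8008]
Step 7: x=[5.5612 13.4685 16.5320 24.4392] v=[0.8057 -1.8057 1.8057 -0.8057]
Max displacement = 2.3713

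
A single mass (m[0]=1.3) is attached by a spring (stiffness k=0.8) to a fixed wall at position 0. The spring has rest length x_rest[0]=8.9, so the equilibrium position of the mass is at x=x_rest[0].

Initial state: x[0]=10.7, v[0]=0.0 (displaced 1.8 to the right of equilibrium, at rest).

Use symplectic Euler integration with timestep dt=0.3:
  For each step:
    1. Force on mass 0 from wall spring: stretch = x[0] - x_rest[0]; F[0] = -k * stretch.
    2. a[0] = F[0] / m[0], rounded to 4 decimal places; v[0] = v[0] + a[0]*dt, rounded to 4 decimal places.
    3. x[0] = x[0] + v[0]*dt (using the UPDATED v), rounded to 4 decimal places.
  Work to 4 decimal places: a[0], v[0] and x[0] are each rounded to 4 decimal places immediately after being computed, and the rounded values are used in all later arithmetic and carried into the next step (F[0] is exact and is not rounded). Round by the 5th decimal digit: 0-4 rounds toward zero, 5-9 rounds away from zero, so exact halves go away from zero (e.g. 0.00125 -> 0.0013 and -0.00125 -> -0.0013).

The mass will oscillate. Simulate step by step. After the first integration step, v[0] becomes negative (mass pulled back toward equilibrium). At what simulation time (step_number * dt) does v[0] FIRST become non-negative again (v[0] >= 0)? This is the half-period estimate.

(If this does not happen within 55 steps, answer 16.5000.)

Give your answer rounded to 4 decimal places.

Answer: 4.2000

Derivation:
Step 0: x=[10.7000] v=[0.0000]
Step 1: x=[10.6003] v=[-0.3323]
Step 2: x=[10.4064] v=[-0.6462]
Step 3: x=[10.1291] v=[-0.9243]
Step 4: x=[9.7837] v=[-1.1512]
Step 5: x=[9.3894] v=[-1.3143]
Step 6: x=[8.9680] v=[-1.4047]
Step 7: x=[8.5428] v=[-1.4172]
Step 8: x=[8.1374] v=[-1.3513]
Step 9: x=[7.7743] v=[-1.2105]
Step 10: x=[7.4735] v=[-1.0027]
Step 11: x=[7.2517] v=[-0.7394]
Step 12: x=[7.1212] v=[-0.4351]
Step 13: x=[7.0892] v=[-0.1067]
Step 14: x=[7.1575] v=[0.2276]
First v>=0 after going negative at step 14, time=4.2000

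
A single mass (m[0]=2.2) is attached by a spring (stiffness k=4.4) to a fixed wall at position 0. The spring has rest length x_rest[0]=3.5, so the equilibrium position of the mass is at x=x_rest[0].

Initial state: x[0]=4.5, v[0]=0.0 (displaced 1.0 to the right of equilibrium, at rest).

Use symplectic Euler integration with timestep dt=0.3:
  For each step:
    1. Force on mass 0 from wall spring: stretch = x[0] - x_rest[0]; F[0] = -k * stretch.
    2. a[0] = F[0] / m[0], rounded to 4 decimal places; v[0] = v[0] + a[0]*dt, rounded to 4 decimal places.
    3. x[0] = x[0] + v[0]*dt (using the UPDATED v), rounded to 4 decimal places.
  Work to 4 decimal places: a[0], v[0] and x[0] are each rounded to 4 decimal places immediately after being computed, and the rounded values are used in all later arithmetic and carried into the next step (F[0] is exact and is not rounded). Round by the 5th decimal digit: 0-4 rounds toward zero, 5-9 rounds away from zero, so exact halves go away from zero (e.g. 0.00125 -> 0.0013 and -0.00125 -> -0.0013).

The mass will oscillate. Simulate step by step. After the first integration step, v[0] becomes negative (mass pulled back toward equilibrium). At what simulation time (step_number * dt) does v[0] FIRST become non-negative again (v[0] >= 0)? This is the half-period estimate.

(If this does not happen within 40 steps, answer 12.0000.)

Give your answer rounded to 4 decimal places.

Answer: 2.4000

Derivation:
Step 0: x=[4.5000] v=[0.0000]
Step 1: x=[4.3200] v=[-0.6000]
Step 2: x=[3.9924] v=[-1.0920]
Step 3: x=[3.5762] v=[-1.3874]
Step 4: x=[3.1463] v=[-1.4331]
Step 5: x=[2.7800] v=[-1.2209]
Step 6: x=[2.5433] v=[-0.7889]
Step 7: x=[2.4788] v=[-0.2149]
Step 8: x=[2.5981] v=[0.3978]
First v>=0 after going negative at step 8, time=2.4000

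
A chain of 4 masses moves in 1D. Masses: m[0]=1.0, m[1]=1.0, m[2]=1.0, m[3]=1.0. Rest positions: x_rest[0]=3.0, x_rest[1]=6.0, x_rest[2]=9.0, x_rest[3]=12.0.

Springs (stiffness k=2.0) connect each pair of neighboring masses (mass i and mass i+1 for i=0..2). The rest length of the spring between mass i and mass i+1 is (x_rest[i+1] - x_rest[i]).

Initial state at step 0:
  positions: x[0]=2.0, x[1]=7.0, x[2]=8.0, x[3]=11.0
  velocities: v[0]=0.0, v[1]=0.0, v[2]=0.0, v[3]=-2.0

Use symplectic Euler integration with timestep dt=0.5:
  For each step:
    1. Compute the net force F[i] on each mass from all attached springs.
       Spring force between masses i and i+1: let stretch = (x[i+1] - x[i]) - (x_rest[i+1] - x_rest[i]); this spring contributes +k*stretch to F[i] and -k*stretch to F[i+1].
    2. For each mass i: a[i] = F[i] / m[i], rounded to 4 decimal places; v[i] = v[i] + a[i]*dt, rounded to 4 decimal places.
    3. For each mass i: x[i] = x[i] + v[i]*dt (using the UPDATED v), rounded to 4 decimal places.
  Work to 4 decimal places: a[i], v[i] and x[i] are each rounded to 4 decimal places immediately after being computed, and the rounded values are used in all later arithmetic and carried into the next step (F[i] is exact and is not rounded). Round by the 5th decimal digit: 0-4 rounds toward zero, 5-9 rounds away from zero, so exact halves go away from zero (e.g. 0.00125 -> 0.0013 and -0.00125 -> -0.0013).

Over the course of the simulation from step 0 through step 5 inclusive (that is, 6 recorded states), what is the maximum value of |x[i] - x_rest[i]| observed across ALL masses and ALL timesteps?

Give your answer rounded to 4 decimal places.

Step 0: x=[2.0000 7.0000 8.0000 11.0000] v=[0.0000 0.0000 0.0000 -2.0000]
Step 1: x=[3.0000 5.0000 9.0000 10.0000] v=[2.0000 -4.0000 2.0000 -2.0000]
Step 2: x=[3.5000 4.0000 8.5000 10.0000] v=[1.0000 -2.0000 -1.0000 0.0000]
Step 3: x=[2.7500 5.0000 6.5000 10.7500] v=[-1.5000 2.0000 -4.0000 1.5000]
Step 4: x=[1.6250 5.6250 5.8750 10.8750] v=[-2.2500 1.2500 -1.2500 0.2500]
Step 5: x=[1.0000 4.3750 7.6250 10.0000] v=[-1.2500 -2.5000 3.5000 -1.7500]
Max displacement = 3.1250

Answer: 3.1250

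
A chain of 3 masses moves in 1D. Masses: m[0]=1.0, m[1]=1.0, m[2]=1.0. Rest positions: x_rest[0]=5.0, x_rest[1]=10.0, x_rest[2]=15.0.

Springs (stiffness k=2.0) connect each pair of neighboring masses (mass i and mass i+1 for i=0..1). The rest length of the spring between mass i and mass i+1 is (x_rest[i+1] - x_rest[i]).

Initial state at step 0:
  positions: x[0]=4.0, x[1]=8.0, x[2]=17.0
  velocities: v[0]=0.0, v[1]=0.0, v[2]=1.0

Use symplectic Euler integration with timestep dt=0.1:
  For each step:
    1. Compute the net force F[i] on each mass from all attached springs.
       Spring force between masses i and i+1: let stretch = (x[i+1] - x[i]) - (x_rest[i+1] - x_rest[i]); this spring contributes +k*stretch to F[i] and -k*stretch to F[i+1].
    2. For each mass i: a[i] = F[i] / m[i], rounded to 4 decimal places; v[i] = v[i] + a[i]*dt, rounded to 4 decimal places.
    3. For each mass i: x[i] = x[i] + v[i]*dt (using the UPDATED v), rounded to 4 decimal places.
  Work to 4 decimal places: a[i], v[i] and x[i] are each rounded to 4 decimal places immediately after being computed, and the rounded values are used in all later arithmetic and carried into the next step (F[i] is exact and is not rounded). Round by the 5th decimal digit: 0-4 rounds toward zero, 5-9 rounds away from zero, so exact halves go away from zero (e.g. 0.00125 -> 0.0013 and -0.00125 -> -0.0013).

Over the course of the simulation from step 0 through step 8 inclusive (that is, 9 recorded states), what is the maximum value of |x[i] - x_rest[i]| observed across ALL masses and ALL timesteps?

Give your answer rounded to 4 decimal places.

Step 0: x=[4.0000 8.0000 17.0000] v=[0.0000 0.0000 1.0000]
Step 1: x=[3.9800 8.1000 17.0200] v=[-0.2000 1.0000 0.2000]
Step 2: x=[3.9424 8.2960 16.9616] v=[-0.3760 1.9600 -0.5840]
Step 3: x=[3.8919 8.5782 16.8299] v=[-0.5053 2.8224 -1.3171]
Step 4: x=[3.8351 8.9318 16.6332] v=[-0.5680 3.5355 -1.9674]
Step 5: x=[3.7802 9.3374 16.3824] v=[-0.5487 4.0564 -2.5077]
Step 6: x=[3.7365 9.7728 16.0907] v=[-0.4373 4.3540 -2.9167]
Step 7: x=[3.7135 10.2138 15.7727] v=[-0.2300 4.4103 -3.1803]
Step 8: x=[3.7205 10.6360 15.4435] v=[0.0701 4.2220 -3.2921]
Max displacement = 2.0200

Answer: 2.0200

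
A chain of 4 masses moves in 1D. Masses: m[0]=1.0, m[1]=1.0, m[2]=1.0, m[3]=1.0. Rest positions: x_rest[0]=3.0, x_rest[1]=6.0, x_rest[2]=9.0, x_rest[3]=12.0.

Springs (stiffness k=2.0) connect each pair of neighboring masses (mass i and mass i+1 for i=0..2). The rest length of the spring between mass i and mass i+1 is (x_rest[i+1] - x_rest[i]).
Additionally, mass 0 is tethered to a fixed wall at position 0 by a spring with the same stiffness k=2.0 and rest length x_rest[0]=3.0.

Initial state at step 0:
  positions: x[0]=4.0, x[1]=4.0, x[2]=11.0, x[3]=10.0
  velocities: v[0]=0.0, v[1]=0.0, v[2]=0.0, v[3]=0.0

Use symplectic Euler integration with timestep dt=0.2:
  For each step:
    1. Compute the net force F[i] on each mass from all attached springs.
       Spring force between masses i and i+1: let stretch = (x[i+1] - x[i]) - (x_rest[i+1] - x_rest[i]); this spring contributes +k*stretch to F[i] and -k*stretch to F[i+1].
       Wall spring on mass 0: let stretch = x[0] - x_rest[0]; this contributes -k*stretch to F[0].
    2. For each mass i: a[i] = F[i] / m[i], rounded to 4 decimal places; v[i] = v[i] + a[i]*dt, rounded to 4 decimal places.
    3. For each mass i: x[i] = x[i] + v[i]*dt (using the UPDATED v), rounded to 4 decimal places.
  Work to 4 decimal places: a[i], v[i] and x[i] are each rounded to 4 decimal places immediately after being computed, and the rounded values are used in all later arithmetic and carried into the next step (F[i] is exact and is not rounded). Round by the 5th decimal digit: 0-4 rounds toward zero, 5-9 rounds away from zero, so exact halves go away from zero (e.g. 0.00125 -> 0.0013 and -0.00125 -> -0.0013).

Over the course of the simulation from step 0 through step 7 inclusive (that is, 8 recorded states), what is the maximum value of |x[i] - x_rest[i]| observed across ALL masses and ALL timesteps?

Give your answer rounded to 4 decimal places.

Step 0: x=[4.0000 4.0000 11.0000 10.0000] v=[0.0000 0.0000 0.0000 0.0000]
Step 1: x=[3.6800 4.5600 10.3600 10.3200] v=[-1.6000 2.8000 -3.2000 1.6000]
Step 2: x=[3.1360 5.5136 9.2528 10.8832] v=[-2.7200 4.7680 -5.5360 2.8160]
Step 3: x=[2.5313 6.5761 7.9769 11.5560] v=[-3.0234 5.3126 -6.3795 3.3638]
Step 4: x=[2.0477 7.4271 6.8753 12.1824] v=[-2.4180 4.2550 -5.5082 3.1322]
Step 5: x=[1.8306 7.8036 6.2424 12.6243] v=[-1.0853 1.8825 -3.1646 2.2094]
Step 6: x=[1.9449 7.5774 6.2449 12.7956] v=[0.5717 -1.1312 0.0126 0.8566]
Step 7: x=[2.3542 6.7940 6.8781 12.6829] v=[2.0467 -3.9172 3.1659 -0.5637]
Max displacement = 2.7576

Answer: 2.7576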